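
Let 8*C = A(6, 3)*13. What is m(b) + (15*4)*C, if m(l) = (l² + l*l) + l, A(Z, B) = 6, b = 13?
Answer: 936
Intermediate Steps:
m(l) = l + 2*l² (m(l) = (l² + l²) + l = 2*l² + l = l + 2*l²)
C = 39/4 (C = (6*13)/8 = (⅛)*78 = 39/4 ≈ 9.7500)
m(b) + (15*4)*C = 13*(1 + 2*13) + (15*4)*(39/4) = 13*(1 + 26) + 60*(39/4) = 13*27 + 585 = 351 + 585 = 936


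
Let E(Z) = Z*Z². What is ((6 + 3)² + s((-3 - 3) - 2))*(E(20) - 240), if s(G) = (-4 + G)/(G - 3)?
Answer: 7007280/11 ≈ 6.3703e+5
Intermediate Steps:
s(G) = (-4 + G)/(-3 + G)
E(Z) = Z³
((6 + 3)² + s((-3 - 3) - 2))*(E(20) - 240) = ((6 + 3)² + (-4 + ((-3 - 3) - 2))/(-3 + ((-3 - 3) - 2)))*(20³ - 240) = (9² + (-4 + (-6 - 2))/(-3 + (-6 - 2)))*(8000 - 240) = (81 + (-4 - 8)/(-3 - 8))*7760 = (81 - 12/(-11))*7760 = (81 - 1/11*(-12))*7760 = (81 + 12/11)*7760 = (903/11)*7760 = 7007280/11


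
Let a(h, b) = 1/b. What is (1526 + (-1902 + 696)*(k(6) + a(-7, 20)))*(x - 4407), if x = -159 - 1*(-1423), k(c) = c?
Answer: 181360529/10 ≈ 1.8136e+7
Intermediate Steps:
x = 1264 (x = -159 + 1423 = 1264)
(1526 + (-1902 + 696)*(k(6) + a(-7, 20)))*(x - 4407) = (1526 + (-1902 + 696)*(6 + 1/20))*(1264 - 4407) = (1526 - 1206*(6 + 1/20))*(-3143) = (1526 - 1206*121/20)*(-3143) = (1526 - 72963/10)*(-3143) = -57703/10*(-3143) = 181360529/10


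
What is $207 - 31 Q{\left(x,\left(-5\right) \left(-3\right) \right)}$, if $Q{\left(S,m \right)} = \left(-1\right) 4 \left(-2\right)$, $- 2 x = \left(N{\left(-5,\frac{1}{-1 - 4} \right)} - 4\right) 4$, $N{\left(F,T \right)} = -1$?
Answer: $-41$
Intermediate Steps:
$x = 10$ ($x = - \frac{\left(-1 - 4\right) 4}{2} = - \frac{\left(-5\right) 4}{2} = \left(- \frac{1}{2}\right) \left(-20\right) = 10$)
$Q{\left(S,m \right)} = 8$ ($Q{\left(S,m \right)} = \left(-4\right) \left(-2\right) = 8$)
$207 - 31 Q{\left(x,\left(-5\right) \left(-3\right) \right)} = 207 - 248 = -41$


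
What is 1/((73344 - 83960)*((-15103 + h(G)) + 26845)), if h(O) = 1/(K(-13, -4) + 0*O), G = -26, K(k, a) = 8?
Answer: -1/124654399 ≈ -8.0222e-9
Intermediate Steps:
h(O) = ⅛ (h(O) = 1/(8 + 0*O) = 1/(8 + 0) = 1/8 = ⅛)
1/((73344 - 83960)*((-15103 + h(G)) + 26845)) = 1/((73344 - 83960)*((-15103 + ⅛) + 26845)) = 1/((-10616)*(-120823/8 + 26845)) = -1/(10616*93937/8) = -1/10616*8/93937 = -1/124654399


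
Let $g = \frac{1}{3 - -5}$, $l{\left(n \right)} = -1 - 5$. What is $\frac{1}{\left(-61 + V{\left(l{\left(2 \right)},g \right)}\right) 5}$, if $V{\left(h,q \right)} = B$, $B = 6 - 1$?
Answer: $- \frac{1}{280} \approx -0.0035714$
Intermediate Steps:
$l{\left(n \right)} = -6$ ($l{\left(n \right)} = -1 - 5 = -6$)
$B = 5$ ($B = 6 - 1 = 5$)
$g = \frac{1}{8}$ ($g = \frac{1}{3 + 5} = \frac{1}{8} \approx 0.125$)
$V{\left(h,q \right)} = 5$
$\frac{1}{\left(-61 + V{\left(l{\left(2 \right)},g \right)}\right) 5} = \frac{1}{\left(-61 + 5\right) 5} = \frac{1}{\left(-56\right) 5} = \frac{1}{-280} = - \frac{1}{280}$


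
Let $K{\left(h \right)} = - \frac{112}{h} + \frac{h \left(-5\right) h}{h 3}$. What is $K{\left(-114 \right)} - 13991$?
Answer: $- \frac{786601}{57} \approx -13800.0$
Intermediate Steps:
$K{\left(h \right)} = - \frac{112}{h} - \frac{5 h}{3}$ ($K{\left(h \right)} = - \frac{112}{h} + \frac{- 5 h h}{3 h} = - \frac{112}{h} + - 5 h^{2} \frac{1}{3 h} = - \frac{112}{h} - \frac{5 h}{3}$)
$K{\left(-114 \right)} - 13991 = \left(- \frac{112}{-114} - -190\right) - 13991 = \left(\left(-112\right) \left(- \frac{1}{114}\right) + 190\right) - 13991 = \left(\frac{56}{57} + 190\right) - 13991 = \frac{10886}{57} - 13991 = - \frac{786601}{57}$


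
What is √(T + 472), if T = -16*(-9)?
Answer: 2*√154 ≈ 24.819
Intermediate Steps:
T = 144
√(T + 472) = √(144 + 472) = √616 = 2*√154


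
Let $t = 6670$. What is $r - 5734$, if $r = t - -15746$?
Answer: $16682$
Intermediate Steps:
$r = 22416$ ($r = 6670 - -15746 = 6670 + 15746 = 22416$)
$r - 5734 = 22416 - 5734 = 16682$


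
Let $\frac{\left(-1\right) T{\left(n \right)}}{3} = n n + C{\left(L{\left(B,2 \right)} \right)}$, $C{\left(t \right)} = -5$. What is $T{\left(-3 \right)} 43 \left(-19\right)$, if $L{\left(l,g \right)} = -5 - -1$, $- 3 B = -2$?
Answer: $9804$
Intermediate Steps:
$B = \frac{2}{3}$ ($B = \left(- \frac{1}{3}\right) \left(-2\right) = \frac{2}{3} \approx 0.66667$)
$L{\left(l,g \right)} = -4$ ($L{\left(l,g \right)} = -5 + 1 = -4$)
$T{\left(n \right)} = 15 - 3 n^{2}$ ($T{\left(n \right)} = - 3 \left(n n - 5\right) = - 3 \left(n^{2} - 5\right) = - 3 \left(-5 + n^{2}\right) = 15 - 3 n^{2}$)
$T{\left(-3 \right)} 43 \left(-19\right) = \left(15 - 3 \left(-3\right)^{2}\right) 43 \left(-19\right) = \left(15 - 27\right) 43 \left(-19\right) = \left(-12\right) 43 \left(-19\right) = \left(-516\right) \left(-19\right) = 9804$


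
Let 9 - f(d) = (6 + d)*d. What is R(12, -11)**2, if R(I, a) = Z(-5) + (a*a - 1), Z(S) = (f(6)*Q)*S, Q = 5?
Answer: 2873025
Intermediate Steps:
f(d) = 9 - d*(6 + d) (f(d) = 9 - (6 + d)*d = 9 - d*(6 + d))
Z(S) = -315*S (Z(S) = ((9 - 1*6**2 - 6*6)*5)*S = ((9 - 1*36 - 36)*5)*S = ((9 - 36 - 36)*5)*S = (-63*5)*S = -315*S)
R(I, a) = 1574 + a**2 (R(I, a) = -315*(-5) + (a*a - 1) = 1575 + (a**2 - 1) = 1575 + (-1 + a**2) = 1574 + a**2)
R(12, -11)**2 = (1574 + (-11)**2)**2 = (1574 + 121)**2 = 1695**2 = 2873025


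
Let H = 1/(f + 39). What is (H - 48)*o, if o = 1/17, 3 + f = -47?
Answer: -529/187 ≈ -2.8289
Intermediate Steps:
f = -50 (f = -3 - 47 = -50)
H = -1/11 (H = 1/(-50 + 39) = 1/(-11) = -1/11 ≈ -0.090909)
o = 1/17 ≈ 0.058824
(H - 48)*o = (-1/11 - 48)*(1/17) = -529/11*1/17 = -529/187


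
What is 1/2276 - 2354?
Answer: -5357703/2276 ≈ -2354.0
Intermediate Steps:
1/2276 - 2354 = -5357703/2276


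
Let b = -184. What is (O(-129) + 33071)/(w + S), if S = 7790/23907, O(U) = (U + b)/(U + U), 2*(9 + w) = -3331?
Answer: -67996536439/3442105409 ≈ -19.754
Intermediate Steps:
w = -3349/2 (w = -9 + (1/2)*(-3331) = -9 - 3331/2 = -3349/2 ≈ -1674.5)
O(U) = (-184 + U)/(2*U) (O(U) = (U - 184)/(U + U) = (-184 + U)/((2*U)) = (-184 + U)*(1/(2*U)) = (-184 + U)/(2*U))
S = 7790/23907 (S = 7790*(1/23907) = 7790/23907 ≈ 0.32585)
(O(-129) + 33071)/(w + S) = ((1/2)*(-184 - 129)/(-129) + 33071)/(-3349/2 + 7790/23907) = ((1/2)*(-1/129)*(-313) + 33071)/(-80048963/47814) = (313/258 + 33071)*(-47814/80048963) = (8532631/258)*(-47814/80048963) = -67996536439/3442105409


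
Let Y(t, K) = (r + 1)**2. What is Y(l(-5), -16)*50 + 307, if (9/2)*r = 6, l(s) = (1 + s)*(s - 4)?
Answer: 5213/9 ≈ 579.22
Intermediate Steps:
l(s) = (1 + s)*(-4 + s)
r = 4/3 (r = (2/9)*6 = 4/3 ≈ 1.3333)
Y(t, K) = 49/9 (Y(t, K) = (4/3 + 1)**2 = (7/3)**2 = 49/9)
Y(l(-5), -16)*50 + 307 = (49/9)*50 + 307 = 2450/9 + 307 = 5213/9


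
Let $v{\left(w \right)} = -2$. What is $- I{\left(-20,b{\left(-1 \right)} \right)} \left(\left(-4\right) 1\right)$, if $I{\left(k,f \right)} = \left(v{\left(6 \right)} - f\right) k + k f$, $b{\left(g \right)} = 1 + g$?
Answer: $160$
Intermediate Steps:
$I{\left(k,f \right)} = f k + k \left(-2 - f\right)$ ($I{\left(k,f \right)} = \left(-2 - f\right) k + k f = k \left(-2 - f\right) + f k = f k + k \left(-2 - f\right)$)
$- I{\left(-20,b{\left(-1 \right)} \right)} \left(\left(-4\right) 1\right) = - \left(-2\right) \left(-20\right) \left(\left(-4\right) 1\right) = - 40 \left(-4\right) = \left(-1\right) \left(-160\right) = 160$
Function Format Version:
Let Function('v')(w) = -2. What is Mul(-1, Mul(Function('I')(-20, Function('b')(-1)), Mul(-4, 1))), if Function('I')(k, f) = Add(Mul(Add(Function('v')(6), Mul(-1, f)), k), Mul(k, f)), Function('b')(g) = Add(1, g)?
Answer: 160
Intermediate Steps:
Function('I')(k, f) = Add(Mul(f, k), Mul(k, Add(-2, Mul(-1, f)))) (Function('I')(k, f) = Add(Mul(Add(-2, Mul(-1, f)), k), Mul(k, f)) = Add(Mul(k, Add(-2, Mul(-1, f))), Mul(f, k)) = Add(Mul(f, k), Mul(k, Add(-2, Mul(-1, f)))))
Mul(-1, Mul(Function('I')(-20, Function('b')(-1)), Mul(-4, 1))) = Mul(-1, Mul(Mul(-2, -20), Mul(-4, 1))) = Mul(-1, Mul(40, -4)) = Mul(-1, -160) = 160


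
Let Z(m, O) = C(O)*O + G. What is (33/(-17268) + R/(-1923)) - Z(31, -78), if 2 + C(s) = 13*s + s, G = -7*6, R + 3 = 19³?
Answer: -944096412809/11068788 ≈ -85294.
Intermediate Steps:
R = 6856 (R = -3 + 19³ = -3 + 6859 = 6856)
G = -42
C(s) = -2 + 14*s (C(s) = -2 + (13*s + s) = -2 + 14*s)
Z(m, O) = -42 + O*(-2 + 14*O) (Z(m, O) = (-2 + 14*O)*O - 42 = O*(-2 + 14*O) - 42 = -42 + O*(-2 + 14*O))
(33/(-17268) + R/(-1923)) - Z(31, -78) = (33/(-17268) + 6856/(-1923)) - (-42 + 2*(-78)*(-1 + 7*(-78))) = (33*(-1/17268) + 6856*(-1/1923)) - (-42 + 2*(-78)*(-1 - 546)) = (-11/5756 - 6856/1923) - (-42 + 2*(-78)*(-547)) = -39484289/11068788 - (-42 + 85332) = -39484289/11068788 - 1*85290 = -39484289/11068788 - 85290 = -944096412809/11068788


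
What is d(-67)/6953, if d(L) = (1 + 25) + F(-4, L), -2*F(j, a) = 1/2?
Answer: 103/27812 ≈ 0.0037034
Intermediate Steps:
F(j, a) = -¼ (F(j, a) = -½/2 = -½*½ = -¼)
d(L) = 103/4 (d(L) = (1 + 25) - ¼ = 26 - ¼ = 103/4)
d(-67)/6953 = (103/4)/6953 = (103/4)*(1/6953) = 103/27812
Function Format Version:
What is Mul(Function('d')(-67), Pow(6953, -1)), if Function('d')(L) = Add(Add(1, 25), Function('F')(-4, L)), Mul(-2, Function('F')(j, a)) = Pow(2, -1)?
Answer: Rational(103, 27812) ≈ 0.0037034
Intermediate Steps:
Function('F')(j, a) = Rational(-1, 4) (Function('F')(j, a) = Mul(Rational(-1, 2), Pow(2, -1)) = Mul(Rational(-1, 2), Rational(1, 2)) = Rational(-1, 4))
Function('d')(L) = Rational(103, 4) (Function('d')(L) = Add(Add(1, 25), Rational(-1, 4)) = Add(26, Rational(-1, 4)) = Rational(103, 4))
Mul(Function('d')(-67), Pow(6953, -1)) = Mul(Rational(103, 4), Pow(6953, -1)) = Mul(Rational(103, 4), Rational(1, 6953)) = Rational(103, 27812)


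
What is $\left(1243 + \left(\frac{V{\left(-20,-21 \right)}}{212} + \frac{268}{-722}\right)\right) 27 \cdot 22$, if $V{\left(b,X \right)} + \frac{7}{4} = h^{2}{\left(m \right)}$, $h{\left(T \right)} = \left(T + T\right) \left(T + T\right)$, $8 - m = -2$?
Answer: $\frac{181597960665}{153064} \approx 1.1864 \cdot 10^{6}$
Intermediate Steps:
$m = 10$ ($m = 8 - -2 = 8 + 2 = 10$)
$h{\left(T \right)} = 4 T^{2}$ ($h{\left(T \right)} = 2 T 2 T = 4 T^{2}$)
$V{\left(b,X \right)} = \frac{639993}{4}$ ($V{\left(b,X \right)} = - \frac{7}{4} + \left(4 \cdot 10^{2}\right)^{2} = - \frac{7}{4} + \left(4 \cdot 100\right)^{2} = - \frac{7}{4} + 400^{2} = - \frac{7}{4} + 160000 = \frac{639993}{4}$)
$\left(1243 + \left(\frac{V{\left(-20,-21 \right)}}{212} + \frac{268}{-722}\right)\right) 27 \cdot 22 = \left(1243 + \left(\frac{639993}{4 \cdot 212} + \frac{268}{-722}\right)\right) 27 \cdot 22 = \left(1243 + \left(\frac{639993}{4} \cdot \frac{1}{212} + 268 \left(- \frac{1}{722}\right)\right)\right) 594 = \left(1243 + \left(\frac{639993}{848} - \frac{134}{361}\right)\right) 594 = \left(1243 + \frac{230923841}{306128}\right) 594 = \frac{611440945}{306128} \cdot 594 = \frac{181597960665}{153064}$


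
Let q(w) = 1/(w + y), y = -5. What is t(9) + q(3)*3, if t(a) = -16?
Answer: -35/2 ≈ -17.500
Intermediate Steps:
q(w) = 1/(-5 + w) (q(w) = 1/(w - 5) = 1/(-5 + w))
t(9) + q(3)*3 = -16 + 3/(-5 + 3) = -16 + 3/(-2) = -16 - ½*3 = -16 - 3/2 = -35/2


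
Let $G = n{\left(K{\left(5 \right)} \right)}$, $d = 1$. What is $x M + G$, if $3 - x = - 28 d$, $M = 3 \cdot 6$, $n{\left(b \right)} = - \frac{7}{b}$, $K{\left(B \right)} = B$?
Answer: $\frac{2783}{5} \approx 556.6$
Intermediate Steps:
$G = - \frac{7}{5} \approx -1.4$
$M = 18$
$x = 31$ ($x = 3 - \left(-28\right) 1 = 3 - -28 = 3 + 28 = 31$)
$x M + G = 31 \cdot 18 - \frac{7}{5} = 558 - \frac{7}{5} = \frac{2783}{5}$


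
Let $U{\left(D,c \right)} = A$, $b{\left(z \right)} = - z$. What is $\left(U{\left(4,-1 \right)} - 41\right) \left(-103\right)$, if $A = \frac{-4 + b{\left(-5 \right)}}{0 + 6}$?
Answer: $\frac{25235}{6} \approx 4205.8$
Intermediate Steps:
$A = \frac{1}{6}$ ($A = \frac{-4 - -5}{0 + 6} = \frac{-4 + 5}{6} = 1 \cdot \frac{1}{6} = \frac{1}{6} \approx 0.16667$)
$U{\left(D,c \right)} = \frac{1}{6}$
$\left(U{\left(4,-1 \right)} - 41\right) \left(-103\right) = \left(\frac{1}{6} - 41\right) \left(-103\right) = \left(- \frac{245}{6}\right) \left(-103\right) = \frac{25235}{6}$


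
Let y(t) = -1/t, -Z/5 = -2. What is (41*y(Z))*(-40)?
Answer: 164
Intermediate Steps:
Z = 10 (Z = -5*(-2) = 10)
(41*y(Z))*(-40) = (41*(-1/10))*(-40) = (41*(-1*⅒))*(-40) = (41*(-⅒))*(-40) = -41/10*(-40) = 164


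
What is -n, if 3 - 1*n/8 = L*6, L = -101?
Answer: -4872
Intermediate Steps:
n = 4872 (n = 24 - (-808)*6 = 24 - 8*(-606) = 24 + 4848 = 4872)
-n = -1*4872 = -4872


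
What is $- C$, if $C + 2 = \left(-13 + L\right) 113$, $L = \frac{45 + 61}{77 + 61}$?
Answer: $\frac{95510}{69} \approx 1384.2$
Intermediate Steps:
$L = \frac{53}{69}$ ($L = \frac{106}{138} = 106 \cdot \frac{1}{138} = \frac{53}{69} \approx 0.76812$)
$C = - \frac{95510}{69}$ ($C = -2 + \left(-13 + \frac{53}{69}\right) 113 = -2 - \frac{95372}{69} = - \frac{95510}{69} \approx -1384.2$)
$- C = \left(-1\right) \left(- \frac{95510}{69}\right) = \frac{95510}{69}$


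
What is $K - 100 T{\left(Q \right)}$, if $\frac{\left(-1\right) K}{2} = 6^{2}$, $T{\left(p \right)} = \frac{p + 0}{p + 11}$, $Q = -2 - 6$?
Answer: $\frac{584}{3} \approx 194.67$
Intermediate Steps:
$Q = -8$ ($Q = -2 - 6 = -8$)
$T{\left(p \right)} = \frac{p}{11 + p}$
$K = -72$ ($K = - 2 \cdot 6^{2} = \left(-2\right) 36 = -72$)
$K - 100 T{\left(Q \right)} = -72 - 100 \left(- \frac{8}{11 - 8}\right) = -72 - 100 \left(- \frac{8}{3}\right) = -72 - 100 \left(\left(-8\right) \frac{1}{3}\right) = -72 - - \frac{800}{3} = -72 + \frac{800}{3} = \frac{584}{3}$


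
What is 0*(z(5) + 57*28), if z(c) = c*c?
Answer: 0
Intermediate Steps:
z(c) = c²
0*(z(5) + 57*28) = 0*(5² + 57*28) = 0*(25 + 1596) = 0*1621 = 0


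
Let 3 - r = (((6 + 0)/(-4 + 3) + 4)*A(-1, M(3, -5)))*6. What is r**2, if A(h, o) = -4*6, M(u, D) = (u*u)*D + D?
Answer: 81225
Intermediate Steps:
M(u, D) = D + D*u**2 (M(u, D) = u**2*D + D = D*u**2 + D = D + D*u**2)
A(h, o) = -24
r = -285 (r = 3 - ((6 + 0)/(-4 + 3) + 4)*(-24)*6 = 3 - (6/(-1) + 4)*(-24)*6 = 3 - (6*(-1) + 4)*(-24)*6 = 3 - (-6 + 4)*(-24)*6 = 3 - (-2*(-24))*6 = 3 - 48*6 = 3 - 1*288 = 3 - 288 = -285)
r**2 = (-285)**2 = 81225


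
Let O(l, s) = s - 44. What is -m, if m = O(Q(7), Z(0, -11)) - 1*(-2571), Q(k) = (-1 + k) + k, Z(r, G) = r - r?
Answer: -2527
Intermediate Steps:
Z(r, G) = 0
Q(k) = -1 + 2*k
O(l, s) = -44 + s
m = 2527 (m = (-44 + 0) - 1*(-2571) = -44 + 2571 = 2527)
-m = -1*2527 = -2527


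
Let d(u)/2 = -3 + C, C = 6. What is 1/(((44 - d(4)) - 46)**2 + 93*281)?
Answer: 1/26197 ≈ 3.8172e-5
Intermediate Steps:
d(u) = 6 (d(u) = 2*(-3 + 6) = 2*3 = 6)
1/(((44 - d(4)) - 46)**2 + 93*281) = 1/(((44 - 1*6) - 46)**2 + 93*281) = 1/(((44 - 6) - 46)**2 + 26133) = 1/((38 - 46)**2 + 26133) = 1/((-8)**2 + 26133) = 1/(64 + 26133) = 1/26197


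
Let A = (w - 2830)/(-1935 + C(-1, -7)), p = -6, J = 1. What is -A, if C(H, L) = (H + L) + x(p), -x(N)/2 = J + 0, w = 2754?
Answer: -76/1945 ≈ -0.039075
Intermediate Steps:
x(N) = -2 (x(N) = -2*(1 + 0) = -2*1 = -2)
C(H, L) = -2 + H + L (C(H, L) = (H + L) - 2 = -2 + H + L)
A = 76/1945 (A = (2754 - 2830)/(-1935 + (-2 - 1 - 7)) = -76/(-1935 - 10) = -76/(-1945) = -76*(-1/1945) = 76/1945 ≈ 0.039075)
-A = -1*76/1945 = -76/1945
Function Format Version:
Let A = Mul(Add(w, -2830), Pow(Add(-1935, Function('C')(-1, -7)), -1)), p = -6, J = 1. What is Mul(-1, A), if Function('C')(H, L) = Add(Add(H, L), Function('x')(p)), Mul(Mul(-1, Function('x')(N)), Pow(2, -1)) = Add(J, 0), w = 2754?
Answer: Rational(-76, 1945) ≈ -0.039075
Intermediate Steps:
Function('x')(N) = -2 (Function('x')(N) = Mul(-2, Add(1, 0)) = Mul(-2, 1) = -2)
Function('C')(H, L) = Add(-2, H, L) (Function('C')(H, L) = Add(Add(H, L), -2) = Add(-2, H, L))
A = Rational(76, 1945) (A = Mul(Add(2754, -2830), Pow(Add(-1935, Add(-2, -1, -7)), -1)) = Mul(-76, Pow(Add(-1935, -10), -1)) = Mul(-76, Pow(-1945, -1)) = Mul(-76, Rational(-1, 1945)) = Rational(76, 1945) ≈ 0.039075)
Mul(-1, A) = Mul(-1, Rational(76, 1945)) = Rational(-76, 1945)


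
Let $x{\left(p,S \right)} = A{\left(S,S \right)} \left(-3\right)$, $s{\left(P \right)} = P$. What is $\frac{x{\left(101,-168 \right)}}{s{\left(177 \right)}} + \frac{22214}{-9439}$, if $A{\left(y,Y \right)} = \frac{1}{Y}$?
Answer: $- \frac{220175729}{93559368} \approx -2.3533$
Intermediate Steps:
$x{\left(p,S \right)} = - \frac{3}{S}$ ($x{\left(p,S \right)} = \frac{1}{S} \left(-3\right) = - \frac{3}{S}$)
$\frac{x{\left(101,-168 \right)}}{s{\left(177 \right)}} + \frac{22214}{-9439} = \frac{\left(-3\right) \frac{1}{-168}}{177} + \frac{22214}{-9439} = \left(-3\right) \left(- \frac{1}{168}\right) \frac{1}{177} + 22214 \left(- \frac{1}{9439}\right) = \frac{1}{56} \cdot \frac{1}{177} - \frac{22214}{9439} = \frac{1}{9912} - \frac{22214}{9439} = - \frac{220175729}{93559368}$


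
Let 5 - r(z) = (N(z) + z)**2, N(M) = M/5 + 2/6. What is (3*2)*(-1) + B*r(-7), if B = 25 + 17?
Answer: -189674/75 ≈ -2529.0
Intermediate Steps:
B = 42
N(M) = 1/3 + M/5 (N(M) = M*(1/5) + 2*(1/6) = M/5 + 1/3 = 1/3 + M/5)
r(z) = 5 - (1/3 + 6*z/5)**2 (r(z) = 5 - ((1/3 + z/5) + z)**2 = 5 - (1/3 + 6*z/5)**2)
(3*2)*(-1) + B*r(-7) = (3*2)*(-1) + 42*(5 - (5 + 18*(-7))**2/225) = 6*(-1) + 42*(5 - (5 - 126)**2/225) = -6 + 42*(5 - 1/225*(-121)**2) = -6 + 42*(5 - 1/225*14641) = -6 + 42*(5 - 14641/225) = -6 + 42*(-13516/225) = -6 - 189224/75 = -189674/75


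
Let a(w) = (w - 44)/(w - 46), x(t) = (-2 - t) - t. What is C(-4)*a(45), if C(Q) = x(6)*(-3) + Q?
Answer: -38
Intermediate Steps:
x(t) = -2 - 2*t
a(w) = (-44 + w)/(-46 + w)
C(Q) = 42 + Q (C(Q) = (-2 - 2*6)*(-3) + Q = (-2 - 12)*(-3) + Q = -14*(-3) + Q = 42 + Q)
C(-4)*a(45) = (42 - 4)*((-44 + 45)/(-46 + 45)) = 38*(1/(-1)) = 38*(-1*1) = 38*(-1) = -38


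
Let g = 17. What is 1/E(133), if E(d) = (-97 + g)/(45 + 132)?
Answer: -177/80 ≈ -2.2125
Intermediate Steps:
E(d) = -80/177 (E(d) = (-97 + 17)/(45 + 132) = -80/177)
1/E(133) = 1/(-80/177) = -177/80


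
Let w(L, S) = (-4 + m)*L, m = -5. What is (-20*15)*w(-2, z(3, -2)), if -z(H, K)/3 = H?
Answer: -5400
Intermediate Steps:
z(H, K) = -3*H
w(L, S) = -9*L (w(L, S) = (-4 - 5)*L = -9*L)
(-20*15)*w(-2, z(3, -2)) = (-20*15)*(-9*(-2)) = -300*18 = -5400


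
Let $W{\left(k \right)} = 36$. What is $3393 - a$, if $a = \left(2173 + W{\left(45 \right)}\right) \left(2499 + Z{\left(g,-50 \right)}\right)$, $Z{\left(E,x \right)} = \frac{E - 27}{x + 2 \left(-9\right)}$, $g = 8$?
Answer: $- \frac{375191035}{68} \approx -5.5175 \cdot 10^{6}$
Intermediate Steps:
$Z{\left(E,x \right)} = \frac{-27 + E}{-18 + x}$ ($Z{\left(E,x \right)} = \frac{-27 + E}{x - 18} = \frac{-27 + E}{-18 + x}$)
$a = \frac{375421759}{68}$ ($a = \left(2173 + 36\right) \left(2499 + \frac{-27 + 8}{-18 - 50}\right) = 2209 \left(2499 + \frac{1}{-68} \left(-19\right)\right) = 2209 \left(2499 - - \frac{19}{68}\right) = 2209 \left(2499 + \frac{19}{68}\right) = 2209 \cdot \frac{169951}{68} = \frac{375421759}{68} \approx 5.5209 \cdot 10^{6}$)
$3393 - a = 3393 - \frac{375421759}{68} = - \frac{375191035}{68}$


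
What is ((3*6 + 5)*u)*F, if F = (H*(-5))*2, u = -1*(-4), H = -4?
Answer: 3680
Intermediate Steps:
u = 4
F = 40 (F = -4*(-5)*2 = 20*2 = 40)
((3*6 + 5)*u)*F = ((3*6 + 5)*4)*40 = ((18 + 5)*4)*40 = (23*4)*40 = 92*40 = 3680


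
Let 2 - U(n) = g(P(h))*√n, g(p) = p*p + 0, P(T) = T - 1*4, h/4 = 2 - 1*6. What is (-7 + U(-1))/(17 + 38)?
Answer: -1/11 - 80*I/11 ≈ -0.090909 - 7.2727*I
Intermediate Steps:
h = -16 (h = 4*(2 - 1*6) = 4*(2 - 6) = 4*(-4) = -16)
P(T) = -4 + T (P(T) = T - 4 = -4 + T)
g(p) = p² (g(p) = p² + 0 = p²)
U(n) = 2 - 400*√n (U(n) = 2 - (-4 - 16)²*√n = 2 - (-20)²*√n = 2 - 400*√n)
(-7 + U(-1))/(17 + 38) = (-7 + (2 - 400*I))/(17 + 38) = (-7 + (2 - 400*I))/55 = (-5 - 400*I)/55 = -1/11 - 80*I/11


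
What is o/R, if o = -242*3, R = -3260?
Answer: 363/1630 ≈ 0.22270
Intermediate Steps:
o = -726
o/R = -726/(-3260) = -726*(-1/3260) = 363/1630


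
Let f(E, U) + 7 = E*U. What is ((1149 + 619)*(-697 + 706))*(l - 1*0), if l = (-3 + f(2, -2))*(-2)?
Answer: 445536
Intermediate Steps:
f(E, U) = -7 + E*U
l = 28 (l = (-3 + (-7 + 2*(-2)))*(-2) = (-3 + (-7 - 4))*(-2) = (-3 - 11)*(-2) = -14*(-2) = 28)
((1149 + 619)*(-697 + 706))*(l - 1*0) = ((1149 + 619)*(-697 + 706))*(28 - 1*0) = (1768*9)*(28 + 0) = 15912*28 = 445536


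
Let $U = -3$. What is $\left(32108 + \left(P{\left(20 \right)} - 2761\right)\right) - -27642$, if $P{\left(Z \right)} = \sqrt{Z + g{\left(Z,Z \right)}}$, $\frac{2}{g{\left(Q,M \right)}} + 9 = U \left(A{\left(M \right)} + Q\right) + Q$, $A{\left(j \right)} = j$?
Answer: $56989 + \frac{33 \sqrt{218}}{109} \approx 56994.0$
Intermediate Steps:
$g{\left(Q,M \right)} = \frac{2}{-9 - 3 M - 2 Q}$ ($g{\left(Q,M \right)} = \frac{2}{-9 + \left(- 3 \left(M + Q\right) + Q\right)} = \frac{2}{-9 + \left(\left(- 3 M - 3 Q\right) + Q\right)} = \frac{2}{-9 - \left(2 Q + 3 M\right)} = \frac{2}{-9 - 3 M - 2 Q}$)
$P{\left(Z \right)} = \sqrt{Z - \frac{2}{9 + 5 Z}}$ ($P{\left(Z \right)} = \sqrt{Z - \frac{2}{9 + 2 Z + 3 Z}} = \sqrt{Z - \frac{2}{9 + 5 Z}}$)
$\left(32108 + \left(P{\left(20 \right)} - 2761\right)\right) - -27642 = \left(32108 - \left(2761 - \sqrt{\frac{-2 + 5 \cdot 20^{2} + 9 \cdot 20}{9 + 5 \cdot 20}}\right)\right) - -27642 = \left(32108 - \left(2761 - \sqrt{\frac{-2 + 5 \cdot 400 + 180}{9 + 100}}\right)\right) + 27642 = \left(32108 - \left(2761 - \sqrt{\frac{-2 + 2000 + 180}{109}}\right)\right) + 27642 = \left(32108 - \left(2761 - \sqrt{\frac{1}{109} \cdot 2178}\right)\right) + 27642 = \left(32108 - \left(2761 - \sqrt{\frac{2178}{109}}\right)\right) + 27642 = \left(32108 - \left(2761 - \frac{33 \sqrt{218}}{109}\right)\right) + 27642 = \left(29347 + \frac{33 \sqrt{218}}{109}\right) + 27642 = 56989 + \frac{33 \sqrt{218}}{109}$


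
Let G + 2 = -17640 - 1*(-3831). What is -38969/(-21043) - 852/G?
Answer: 556129495/290624873 ≈ 1.9136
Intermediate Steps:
G = -13811 (G = -2 + (-17640 - 1*(-3831)) = -2 + (-17640 + 3831) = -2 - 13809 = -13811)
-38969/(-21043) - 852/G = -38969/(-21043) - 852/(-13811) = -38969*(-1/21043) - 852*(-1/13811) = 38969/21043 + 852/13811 = 556129495/290624873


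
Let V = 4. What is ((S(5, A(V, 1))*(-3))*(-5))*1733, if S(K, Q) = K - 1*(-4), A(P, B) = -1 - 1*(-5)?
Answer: 233955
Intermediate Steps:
A(P, B) = 4 (A(P, B) = -1 + 5 = 4)
S(K, Q) = 4 + K (S(K, Q) = K + 4 = 4 + K)
((S(5, A(V, 1))*(-3))*(-5))*1733 = (((4 + 5)*(-3))*(-5))*1733 = ((9*(-3))*(-5))*1733 = -27*(-5)*1733 = 135*1733 = 233955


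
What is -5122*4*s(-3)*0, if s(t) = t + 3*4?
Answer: 0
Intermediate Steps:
s(t) = 12 + t (s(t) = t + 12 = 12 + t)
-5122*4*s(-3)*0 = -5122*4*(12 - 3)*0 = -5122*4*9*0 = -184392*0 = -5122*0 = 0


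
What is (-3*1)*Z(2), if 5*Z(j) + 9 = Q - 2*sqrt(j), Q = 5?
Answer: 12/5 + 6*sqrt(2)/5 ≈ 4.0971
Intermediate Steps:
Z(j) = -4/5 - 2*sqrt(j)/5 (Z(j) = -9/5 + (5 - 2*sqrt(j))/5 = -9/5 + (1 - 2*sqrt(j)/5) = -4/5 - 2*sqrt(j)/5)
(-3*1)*Z(2) = (-3*1)*(-4/5 - 2*sqrt(2)/5) = -3*(-4/5 - 2*sqrt(2)/5) = 12/5 + 6*sqrt(2)/5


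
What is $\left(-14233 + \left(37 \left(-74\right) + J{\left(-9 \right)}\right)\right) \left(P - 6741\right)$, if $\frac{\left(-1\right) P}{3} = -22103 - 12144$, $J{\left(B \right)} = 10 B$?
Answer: $-1637856000$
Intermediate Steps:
$P = 102741$ ($P = - 3 \left(-22103 - 12144\right) = \left(-3\right) \left(-34247\right) = 102741$)
$\left(-14233 + \left(37 \left(-74\right) + J{\left(-9 \right)}\right)\right) \left(P - 6741\right) = \left(-14233 + \left(37 \left(-74\right) + 10 \left(-9\right)\right)\right) \left(102741 - 6741\right) = \left(-14233 - 2828\right) 96000 = \left(-17061\right) 96000 = -1637856000$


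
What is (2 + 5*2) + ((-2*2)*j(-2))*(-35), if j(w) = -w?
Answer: 292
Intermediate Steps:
(2 + 5*2) + ((-2*2)*j(-2))*(-35) = (2 + 5*2) + ((-2*2)*(-1*(-2)))*(-35) = (2 + 10) - 4*2*(-35) = 12 - 8*(-35) = 12 + 280 = 292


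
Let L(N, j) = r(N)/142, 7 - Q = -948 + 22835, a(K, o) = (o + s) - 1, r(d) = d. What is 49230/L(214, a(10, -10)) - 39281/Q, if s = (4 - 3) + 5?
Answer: 76482023467/2341160 ≈ 32668.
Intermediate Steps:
s = 6 (s = 1 + 5 = 6)
a(K, o) = 5 + o (a(K, o) = (o + 6) - 1 = (6 + o) - 1 = 5 + o)
Q = -21880 (Q = 7 - (-948 + 22835) = 7 - 1*21887 = 7 - 21887 = -21880)
L(N, j) = N/142
49230/L(214, a(10, -10)) - 39281/Q = 49230/(((1/142)*214)) - 39281/(-21880) = 49230/(107/71) - 39281*(-1/21880) = 49230*(71/107) + 39281/21880 = 3495330/107 + 39281/21880 = 76482023467/2341160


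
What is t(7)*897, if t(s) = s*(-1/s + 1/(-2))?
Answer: -8073/2 ≈ -4036.5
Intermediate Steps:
t(s) = s*(-½ - 1/s) (t(s) = s*(-1/s + 1*(-½)) = s*(-1/s - ½) = s*(-½ - 1/s))
t(7)*897 = (-1 - ½*7)*897 = (-1 - 7/2)*897 = -9/2*897 = -8073/2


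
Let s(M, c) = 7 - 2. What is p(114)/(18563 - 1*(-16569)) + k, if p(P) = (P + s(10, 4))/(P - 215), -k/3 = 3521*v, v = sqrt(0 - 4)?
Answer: -119/3548332 - 21126*I ≈ -3.3537e-5 - 21126.0*I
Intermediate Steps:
s(M, c) = 5
v = 2*I (v = sqrt(-4) = 2*I ≈ 2.0*I)
k = -21126*I (k = -10563*2*I = -21126*I ≈ -21126.0*I)
p(P) = (5 + P)/(-215 + P) (p(P) = (P + 5)/(P - 215) = (5 + P)/(-215 + P))
p(114)/(18563 - 1*(-16569)) + k = ((5 + 114)/(-215 + 114))/(18563 - 1*(-16569)) - 21126*I = (119/(-101))/(18563 + 16569) - 21126*I = -1/101*119/35132 - 21126*I = -119/101*1/35132 - 21126*I = -119/3548332 - 21126*I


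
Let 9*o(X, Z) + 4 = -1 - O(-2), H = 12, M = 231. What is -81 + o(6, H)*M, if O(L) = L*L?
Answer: -312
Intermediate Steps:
O(L) = L**2
o(X, Z) = -1 (o(X, Z) = -4/9 + (-1 - 1*(-2)**2)/9 = -4/9 + (-1 - 1*4)/9 = -4/9 + (-1 - 4)/9 = -4/9 + (1/9)*(-5) = -4/9 - 5/9 = -1)
-81 + o(6, H)*M = -81 - 1*231 = -81 - 231 = -312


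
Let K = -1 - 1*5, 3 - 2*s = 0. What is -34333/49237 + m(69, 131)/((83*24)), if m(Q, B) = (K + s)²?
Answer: -89859049/130773472 ≈ -0.68713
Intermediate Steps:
s = 3/2 (s = 3/2 - ½*0 = 3/2 + 0 = 3/2 ≈ 1.5000)
K = -6 (K = -1 - 5 = -6)
m(Q, B) = 81/4 (m(Q, B) = (-6 + 3/2)² = (-9/2)² = 81/4)
-34333/49237 + m(69, 131)/((83*24)) = -34333/49237 + 81/(4*((83*24))) = -34333*1/49237 + (81/4)/1992 = -34333/49237 + (81/4)*(1/1992) = -34333/49237 + 27/2656 = -89859049/130773472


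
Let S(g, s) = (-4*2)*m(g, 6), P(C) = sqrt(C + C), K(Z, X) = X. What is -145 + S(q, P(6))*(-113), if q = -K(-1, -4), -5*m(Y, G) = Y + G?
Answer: -1953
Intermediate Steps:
P(C) = sqrt(2)*sqrt(C) (P(C) = sqrt(2*C) = sqrt(2)*sqrt(C))
m(Y, G) = -G/5 - Y/5 (m(Y, G) = -(Y + G)/5 = -(G + Y)/5 = -G/5 - Y/5)
q = 4 (q = -1*(-4) = 4)
S(g, s) = 48/5 + 8*g/5 (S(g, s) = (-4*2)*(-1/5*6 - g/5) = -8*(-6/5 - g/5) = 48/5 + 8*g/5)
-145 + S(q, P(6))*(-113) = -145 + (48/5 + (8/5)*4)*(-113) = -145 + (48/5 + 32/5)*(-113) = -145 + 16*(-113) = -145 - 1808 = -1953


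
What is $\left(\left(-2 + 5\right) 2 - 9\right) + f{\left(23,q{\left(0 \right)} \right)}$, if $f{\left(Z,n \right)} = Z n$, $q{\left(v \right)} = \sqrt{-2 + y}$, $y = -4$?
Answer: $-3 + 23 i \sqrt{6} \approx -3.0 + 56.338 i$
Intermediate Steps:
$q{\left(v \right)} = i \sqrt{6}$ ($q{\left(v \right)} = \sqrt{-2 - 4} = \sqrt{-6} = i \sqrt{6}$)
$\left(\left(-2 + 5\right) 2 - 9\right) + f{\left(23,q{\left(0 \right)} \right)} = \left(\left(-2 + 5\right) 2 - 9\right) + 23 i \sqrt{6} = \left(3 \cdot 2 - 9\right) + 23 i \sqrt{6} = \left(6 - 9\right) + 23 i \sqrt{6} = -3 + 23 i \sqrt{6}$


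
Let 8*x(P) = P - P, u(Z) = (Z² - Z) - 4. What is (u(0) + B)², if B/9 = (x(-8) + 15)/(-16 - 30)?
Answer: 101761/2116 ≈ 48.091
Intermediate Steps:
u(Z) = -4 + Z² - Z
x(P) = 0 (x(P) = (P - P)/8 = (⅛)*0 = 0)
B = -135/46 (B = 9*((0 + 15)/(-16 - 30)) = 9*(15/(-46)) = 9*(15*(-1/46)) = 9*(-15/46) = -135/46 ≈ -2.9348)
(u(0) + B)² = ((-4 + 0² - 1*0) - 135/46)² = ((-4 + 0 + 0) - 135/46)² = (-4 - 135/46)² = (-319/46)² = 101761/2116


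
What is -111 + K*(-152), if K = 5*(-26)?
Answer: 19649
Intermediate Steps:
K = -130
-111 + K*(-152) = -111 - 130*(-152) = -111 + 19760 = 19649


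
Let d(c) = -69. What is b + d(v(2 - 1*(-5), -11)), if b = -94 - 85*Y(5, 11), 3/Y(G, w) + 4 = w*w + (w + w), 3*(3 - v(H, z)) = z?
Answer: -22912/139 ≈ -164.83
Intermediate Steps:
v(H, z) = 3 - z/3
Y(G, w) = 3/(-4 + w**2 + 2*w) (Y(G, w) = 3/(-4 + (w*w + (w + w))) = 3/(-4 + (w**2 + 2*w)) = 3/(-4 + w**2 + 2*w))
b = -13321/139 (b = -94 - 255/(-4 + 11**2 + 2*11) = -94 - 255/(-4 + 121 + 22) = -94 - 255/139 = -13321/139 ≈ -95.834)
b + d(v(2 - 1*(-5), -11)) = -13321/139 - 69 = -22912/139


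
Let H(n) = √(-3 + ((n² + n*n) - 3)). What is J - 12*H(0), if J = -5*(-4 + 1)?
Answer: 15 - 12*I*√6 ≈ 15.0 - 29.394*I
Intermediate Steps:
J = 15 (J = -5*(-3) = 15)
H(n) = √(-6 + 2*n²) (H(n) = √(-3 + ((n² + n²) - 3)) = √(-3 + (2*n² - 3)) = √(-3 + (-3 + 2*n²)) = √(-6 + 2*n²))
J - 12*H(0) = 15 - 12*√(-6 + 2*0²) = 15 - 12*√(-6 + 2*0) = 15 - 12*√(-6 + 0) = 15 - 12*I*√6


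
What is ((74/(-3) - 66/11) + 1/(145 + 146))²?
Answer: 79619929/84681 ≈ 940.23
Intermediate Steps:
((74/(-3) - 66/11) + 1/(145 + 146))² = ((74*(-⅓) - 66*1/11) + 1/291)² = ((-74/3 - 6) + 1/291)² = (-92/3 + 1/291)² = (-8923/291)² = 79619929/84681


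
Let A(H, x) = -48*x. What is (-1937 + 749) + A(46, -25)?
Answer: 12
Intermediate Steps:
(-1937 + 749) + A(46, -25) = (-1937 + 749) - 48*(-25) = -1188 + 1200 = 12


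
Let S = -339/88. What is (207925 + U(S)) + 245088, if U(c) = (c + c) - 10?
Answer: 19931793/44 ≈ 4.5300e+5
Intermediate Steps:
S = -339/88 (S = -339*1/88 = -339/88 ≈ -3.8523)
U(c) = -10 + 2*c (U(c) = 2*c - 10 = -10 + 2*c)
(207925 + U(S)) + 245088 = (207925 + (-10 + 2*(-339/88))) + 245088 = (207925 + (-10 - 339/44)) + 245088 = (207925 - 779/44) + 245088 = 9147921/44 + 245088 = 19931793/44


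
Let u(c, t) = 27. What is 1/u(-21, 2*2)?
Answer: 1/27 ≈ 0.037037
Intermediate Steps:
1/u(-21, 2*2) = 1/27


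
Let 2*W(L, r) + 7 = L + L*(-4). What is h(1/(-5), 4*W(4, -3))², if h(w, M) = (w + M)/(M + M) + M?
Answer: 203034001/144400 ≈ 1406.1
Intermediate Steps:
W(L, r) = -7/2 - 3*L/2 (W(L, r) = -7/2 + (L + L*(-4))/2 = -7/2 + (L - 4*L)/2 = -7/2 + (-3*L)/2 = -7/2 - 3*L/2)
h(w, M) = M + (M + w)/(2*M) (h(w, M) = (M + w)/((2*M)) + M = (M + w)*(1/(2*M)) + M = (M + w)/(2*M) + M = M + (M + w)/(2*M))
h(1/(-5), 4*W(4, -3))² = (½ + 4*(-7/2 - 3/2*4) + (½)/(-5*(4*(-7/2 - 3/2*4))))² = (½ + 4*(-7/2 - 6) + (½)*(-⅕)/(4*(-7/2 - 6)))² = (½ + 4*(-19/2) + (½)*(-⅕)/(4*(-19/2)))² = (½ - 38 + (½)*(-⅕)/(-38))² = (½ - 38 + (½)*(-⅕)*(-1/38))² = (½ - 38 + 1/380)² = (-14249/380)² = 203034001/144400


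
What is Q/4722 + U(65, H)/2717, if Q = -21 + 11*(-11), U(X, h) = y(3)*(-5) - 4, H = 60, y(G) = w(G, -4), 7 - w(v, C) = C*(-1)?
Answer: -12514/337623 ≈ -0.037065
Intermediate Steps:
w(v, C) = 7 + C (w(v, C) = 7 - C*(-1) = 7 - (-1)*C = 7 + C)
y(G) = 3 (y(G) = 7 - 4 = 3)
U(X, h) = -19 (U(X, h) = 3*(-5) - 4 = -15 - 4 = -19)
Q = -142 (Q = -21 - 121 = -142)
Q/4722 + U(65, H)/2717 = -142/4722 - 19/2717 = -142*1/4722 - 19*1/2717 = -71/2361 - 1/143 = -12514/337623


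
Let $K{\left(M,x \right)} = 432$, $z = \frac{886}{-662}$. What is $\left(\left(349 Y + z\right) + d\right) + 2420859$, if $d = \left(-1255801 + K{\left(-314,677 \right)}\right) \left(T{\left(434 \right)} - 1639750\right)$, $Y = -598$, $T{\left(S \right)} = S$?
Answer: $\frac{681181019620448}{331} \approx 2.0579 \cdot 10^{12}$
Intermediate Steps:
$z = - \frac{443}{331}$ ($z = 886 \left(- \frac{1}{662}\right) = - \frac{443}{331} \approx -1.3384$)
$d = 2057946487604$ ($d = \left(-1255801 + 432\right) \left(434 - 1639750\right) = \left(-1255369\right) \left(-1639316\right) = 2057946487604$)
$\left(\left(349 Y + z\right) + d\right) + 2420859 = \left(\left(349 \left(-598\right) - \frac{443}{331}\right) + 2057946487604\right) + 2420859 = \left(\left(-208702 - \frac{443}{331}\right) + 2057946487604\right) + 2420859 = \left(- \frac{69080805}{331} + 2057946487604\right) + 2420859 = \frac{681180218316119}{331} + 2420859 = \frac{681181019620448}{331}$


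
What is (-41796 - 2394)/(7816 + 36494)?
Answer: -1473/1477 ≈ -0.99729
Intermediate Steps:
(-41796 - 2394)/(7816 + 36494) = -44190/44310 = -44190*1/44310 = -1473/1477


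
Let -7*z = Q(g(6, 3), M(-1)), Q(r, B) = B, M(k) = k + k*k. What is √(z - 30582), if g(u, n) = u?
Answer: 3*I*√3398 ≈ 174.88*I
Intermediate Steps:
M(k) = k + k²
z = 0 (z = -(-1)*(1 - 1)/7 = -(-1)*0/7 = -⅐*0 = 0)
√(z - 30582) = √(0 - 30582) = √(-30582) = 3*I*√3398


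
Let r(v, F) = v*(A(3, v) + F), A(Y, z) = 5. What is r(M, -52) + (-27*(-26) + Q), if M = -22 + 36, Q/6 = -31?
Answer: -142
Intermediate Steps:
Q = -186 (Q = 6*(-31) = -186)
M = 14
r(v, F) = v*(5 + F)
r(M, -52) + (-27*(-26) + Q) = 14*(5 - 52) + (-27*(-26) - 186) = 14*(-47) + (702 - 186) = -658 + 516 = -142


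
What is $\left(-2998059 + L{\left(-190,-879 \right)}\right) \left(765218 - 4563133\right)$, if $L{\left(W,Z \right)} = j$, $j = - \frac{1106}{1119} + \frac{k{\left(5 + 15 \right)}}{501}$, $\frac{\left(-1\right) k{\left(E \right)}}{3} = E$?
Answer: $\frac{2127806514263661935}{186873} \approx 1.1386 \cdot 10^{13}$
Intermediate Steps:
$k{\left(E \right)} = - 3 E$
$j = - \frac{207082}{186873}$ ($j = - \frac{1106}{1119} + \frac{\left(-3\right) \left(5 + 15\right)}{501} = \left(-1106\right) \frac{1}{1119} + \left(-3\right) 20 \cdot \frac{1}{501} = - \frac{1106}{1119} - \frac{20}{167} = - \frac{207082}{186873} \approx -1.1081$)
$L{\left(W,Z \right)} = - \frac{207082}{186873}$
$\left(-2998059 + L{\left(-190,-879 \right)}\right) \left(765218 - 4563133\right) = \left(-2998059 - \frac{207082}{186873}\right) \left(765218 - 4563133\right) = \left(- \frac{560256486589}{186873}\right) \left(-3797915\right) = \frac{2127806514263661935}{186873}$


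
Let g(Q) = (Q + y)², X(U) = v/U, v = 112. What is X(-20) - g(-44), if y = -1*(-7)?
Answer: -6873/5 ≈ -1374.6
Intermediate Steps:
y = 7
X(U) = 112/U
g(Q) = (7 + Q)² (g(Q) = (Q + 7)² = (7 + Q)²)
X(-20) - g(-44) = 112/(-20) - (7 - 44)² = 112*(-1/20) - 1*(-37)² = -28/5 - 1*1369 = -28/5 - 1369 = -6873/5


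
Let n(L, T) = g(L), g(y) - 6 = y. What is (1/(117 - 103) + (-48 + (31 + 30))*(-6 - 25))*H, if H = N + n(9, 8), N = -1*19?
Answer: 11282/7 ≈ 1611.7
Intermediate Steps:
g(y) = 6 + y
n(L, T) = 6 + L
N = -19
H = -4 (H = -19 + (6 + 9) = -19 + 15 = -4)
(1/(117 - 103) + (-48 + (31 + 30))*(-6 - 25))*H = (1/(117 - 103) + (-48 + (31 + 30))*(-6 - 25))*(-4) = (1/14 + (-48 + 61)*(-31))*(-4) = (1/14 + 13*(-31))*(-4) = (1/14 - 403)*(-4) = -5641/14*(-4) = 11282/7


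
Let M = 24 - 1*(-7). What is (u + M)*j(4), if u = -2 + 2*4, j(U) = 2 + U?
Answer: 222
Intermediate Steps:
M = 31 (M = 24 + 7 = 31)
u = 6 (u = -2 + 8 = 6)
(u + M)*j(4) = (6 + 31)*(2 + 4) = 37*6 = 222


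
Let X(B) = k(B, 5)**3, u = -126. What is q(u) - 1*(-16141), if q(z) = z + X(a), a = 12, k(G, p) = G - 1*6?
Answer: 16231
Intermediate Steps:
k(G, p) = -6 + G (k(G, p) = G - 6 = -6 + G)
X(B) = (-6 + B)**3
q(z) = 216 + z (q(z) = z + (-6 + 12)**3 = z + 6**3 = z + 216 = 216 + z)
q(u) - 1*(-16141) = (216 - 126) - 1*(-16141) = 90 + 16141 = 16231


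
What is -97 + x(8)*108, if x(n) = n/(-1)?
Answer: -961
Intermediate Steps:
x(n) = -n (x(n) = n*(-1) = -n)
-97 + x(8)*108 = -97 - 1*8*108 = -97 - 8*108 = -97 - 864 = -961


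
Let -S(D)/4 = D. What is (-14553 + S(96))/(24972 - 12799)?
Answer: -14937/12173 ≈ -1.2271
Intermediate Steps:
S(D) = -4*D
(-14553 + S(96))/(24972 - 12799) = (-14553 - 4*96)/(24972 - 12799) = (-14553 - 384)/12173 = -14937*1/12173 = -14937/12173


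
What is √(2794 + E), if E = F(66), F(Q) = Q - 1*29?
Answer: √2831 ≈ 53.207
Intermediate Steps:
F(Q) = -29 + Q (F(Q) = Q - 29 = -29 + Q)
E = 37 (E = -29 + 66 = 37)
√(2794 + E) = √(2794 + 37) = √2831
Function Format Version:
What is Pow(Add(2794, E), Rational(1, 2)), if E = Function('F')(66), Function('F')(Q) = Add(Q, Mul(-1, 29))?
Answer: Pow(2831, Rational(1, 2)) ≈ 53.207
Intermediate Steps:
Function('F')(Q) = Add(-29, Q) (Function('F')(Q) = Add(Q, -29) = Add(-29, Q))
E = 37 (E = Add(-29, 66) = 37)
Pow(Add(2794, E), Rational(1, 2)) = Pow(Add(2794, 37), Rational(1, 2)) = Pow(2831, Rational(1, 2))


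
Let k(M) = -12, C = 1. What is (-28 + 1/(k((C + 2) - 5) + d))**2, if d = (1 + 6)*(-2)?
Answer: 531441/676 ≈ 786.16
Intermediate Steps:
d = -14 (d = 7*(-2) = -14)
(-28 + 1/(k((C + 2) - 5) + d))**2 = (-28 + 1/(-12 - 14))**2 = (-28 + 1/(-26))**2 = (-28 - 1/26)**2 = (-729/26)**2 = 531441/676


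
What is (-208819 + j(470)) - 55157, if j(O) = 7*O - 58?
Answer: -260744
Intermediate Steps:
j(O) = -58 + 7*O
(-208819 + j(470)) - 55157 = (-208819 + (-58 + 7*470)) - 55157 = (-208819 + (-58 + 3290)) - 55157 = (-208819 + 3232) - 55157 = -205587 - 55157 = -260744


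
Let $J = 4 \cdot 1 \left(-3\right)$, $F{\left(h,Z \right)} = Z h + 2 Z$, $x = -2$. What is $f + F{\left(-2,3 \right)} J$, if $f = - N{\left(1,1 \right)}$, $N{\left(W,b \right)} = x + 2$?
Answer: $0$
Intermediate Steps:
$N{\left(W,b \right)} = 0$ ($N{\left(W,b \right)} = -2 + 2 = 0$)
$F{\left(h,Z \right)} = 2 Z + Z h$
$f = 0$ ($f = \left(-1\right) 0 = 0$)
$J = -12$ ($J = 4 \left(-3\right) = -12$)
$f + F{\left(-2,3 \right)} J = 0 + 3 \left(2 - 2\right) \left(-12\right) = 0 + 3 \cdot 0 \left(-12\right) = 0 + 0 \left(-12\right) = 0 + 0 = 0$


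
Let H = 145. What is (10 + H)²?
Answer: 24025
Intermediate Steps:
(10 + H)² = (10 + 145)² = 155² = 24025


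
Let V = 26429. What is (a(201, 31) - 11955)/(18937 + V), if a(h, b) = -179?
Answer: -6067/22683 ≈ -0.26747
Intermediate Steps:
(a(201, 31) - 11955)/(18937 + V) = (-179 - 11955)/(18937 + 26429) = -12134/45366 = -12134*1/45366 = -6067/22683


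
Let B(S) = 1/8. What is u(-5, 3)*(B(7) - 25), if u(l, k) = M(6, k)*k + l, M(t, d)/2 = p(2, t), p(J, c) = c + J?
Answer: -8557/8 ≈ -1069.6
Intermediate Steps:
p(J, c) = J + c
M(t, d) = 4 + 2*t (M(t, d) = 2*(2 + t) = 4 + 2*t)
B(S) = 1/8
u(l, k) = l + 16*k (u(l, k) = (4 + 2*6)*k + l = (4 + 12)*k + l = 16*k + l = l + 16*k)
u(-5, 3)*(B(7) - 25) = (-5 + 16*3)*(1/8 - 25) = (-5 + 48)*(-199/8) = 43*(-199/8) = -8557/8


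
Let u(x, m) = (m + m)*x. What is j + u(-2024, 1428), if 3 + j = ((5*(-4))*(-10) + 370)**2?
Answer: -5455647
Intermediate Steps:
u(x, m) = 2*m*x (u(x, m) = (2*m)*x = 2*m*x)
j = 324897 (j = -3 + ((5*(-4))*(-10) + 370)**2 = -3 + (-20*(-10) + 370)**2 = -3 + (200 + 370)**2 = -3 + 570**2 = -3 + 324900 = 324897)
j + u(-2024, 1428) = 324897 + 2*1428*(-2024) = 324897 - 5780544 = -5455647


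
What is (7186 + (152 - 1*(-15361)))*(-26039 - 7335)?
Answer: -757556426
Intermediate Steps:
(7186 + (152 - 1*(-15361)))*(-26039 - 7335) = (7186 + (152 + 15361))*(-33374) = (7186 + 15513)*(-33374) = 22699*(-33374) = -757556426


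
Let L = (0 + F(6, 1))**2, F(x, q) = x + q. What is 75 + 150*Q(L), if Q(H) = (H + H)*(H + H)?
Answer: 1440675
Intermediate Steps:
F(x, q) = q + x
L = 49 (L = (0 + (1 + 6))**2 = (0 + 7)**2 = 7**2 = 49)
Q(H) = 4*H**2 (Q(H) = (2*H)*(2*H) = 4*H**2)
75 + 150*Q(L) = 75 + 150*(4*49**2) = 75 + 150*(4*2401) = 75 + 150*9604 = 75 + 1440600 = 1440675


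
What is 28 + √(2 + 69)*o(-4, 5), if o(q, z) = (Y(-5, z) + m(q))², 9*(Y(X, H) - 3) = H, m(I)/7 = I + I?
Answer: 28 + 222784*√71/81 ≈ 23203.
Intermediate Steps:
m(I) = 14*I (m(I) = 7*(I + I) = 7*(2*I) = 14*I)
Y(X, H) = 3 + H/9
o(q, z) = (3 + 14*q + z/9)² (o(q, z) = ((3 + z/9) + 14*q)² = (3 + 14*q + z/9)²)
28 + √(2 + 69)*o(-4, 5) = 28 + √(2 + 69)*((27 + 5 + 126*(-4))²/81) = 28 + √71*((27 + 5 - 504)²/81) = 28 + √71*((1/81)*(-472)²) = 28 + √71*((1/81)*222784) = 28 + √71*(222784/81) = 28 + 222784*√71/81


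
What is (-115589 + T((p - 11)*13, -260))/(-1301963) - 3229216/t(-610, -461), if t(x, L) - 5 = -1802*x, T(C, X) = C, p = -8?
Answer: -4076989923908/1431150278675 ≈ -2.8488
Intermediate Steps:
t(x, L) = 5 - 1802*x
(-115589 + T((p - 11)*13, -260))/(-1301963) - 3229216/t(-610, -461) = (-115589 + (-8 - 11)*13)/(-1301963) - 3229216/(5 - 1802*(-610)) = (-115589 - 19*13)*(-1/1301963) - 3229216/(5 + 1099220) = (-115589 - 247)*(-1/1301963) - 3229216/1099225 = -115836*(-1/1301963) - 3229216*1/1099225 = 115836/1301963 - 3229216/1099225 = -4076989923908/1431150278675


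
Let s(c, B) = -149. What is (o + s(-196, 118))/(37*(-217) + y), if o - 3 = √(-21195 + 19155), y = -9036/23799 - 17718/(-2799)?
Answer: 1080617394/59382513079 - 14802978*I*√510/59382513079 ≈ 0.018198 - 0.0056296*I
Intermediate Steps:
y = 44042102/7401489 (y = -9036*1/23799 - 17718*(-1/2799) = -3012/7933 + 5906/933 = 44042102/7401489 ≈ 5.9504)
o = 3 + 2*I*√510 (o = 3 + √(-21195 + 19155) = 3 + √(-2040) = 3 + 2*I*√510 ≈ 3.0 + 45.166*I)
(o + s(-196, 118))/(37*(-217) + y) = ((3 + 2*I*√510) - 149)/(37*(-217) + 44042102/7401489) = (-146 + 2*I*√510)/(-8029 + 44042102/7401489) = (-146 + 2*I*√510)/(-59382513079/7401489) = (-146 + 2*I*√510)*(-7401489/59382513079) = 1080617394/59382513079 - 14802978*I*√510/59382513079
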